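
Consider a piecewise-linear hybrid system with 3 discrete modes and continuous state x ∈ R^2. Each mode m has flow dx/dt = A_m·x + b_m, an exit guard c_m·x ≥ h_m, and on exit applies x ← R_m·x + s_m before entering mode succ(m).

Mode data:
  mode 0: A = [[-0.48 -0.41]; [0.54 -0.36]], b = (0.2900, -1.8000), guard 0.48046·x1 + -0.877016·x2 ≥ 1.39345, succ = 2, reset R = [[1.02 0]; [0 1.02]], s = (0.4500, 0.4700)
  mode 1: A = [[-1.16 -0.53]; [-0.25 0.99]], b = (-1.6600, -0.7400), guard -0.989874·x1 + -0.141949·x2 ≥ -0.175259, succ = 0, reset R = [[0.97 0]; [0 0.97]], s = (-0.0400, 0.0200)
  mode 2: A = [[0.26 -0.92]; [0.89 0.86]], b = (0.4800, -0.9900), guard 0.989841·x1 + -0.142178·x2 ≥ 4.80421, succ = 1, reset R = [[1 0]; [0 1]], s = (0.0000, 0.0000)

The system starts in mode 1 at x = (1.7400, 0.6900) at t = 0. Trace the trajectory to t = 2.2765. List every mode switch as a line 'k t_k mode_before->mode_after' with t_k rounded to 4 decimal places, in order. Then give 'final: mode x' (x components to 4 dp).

Mode 1: guard c·x = -0.1753 hit at Δt = 0.5569 (t = 0.5569), x⁻ = (0.1083, 0.4794) → reset → x⁺ = (0.0651, 0.4850), jump to mode 0
Mode 0: guard c·x = 1.3935 hit at Δt = 1.2009 (t = 1.7578), x⁻ = (0.5199, -1.3041) → reset → x⁺ = (0.9803, -0.8601), jump to mode 2
Mode 2: flow for 0.5187 to horizon, guard not reached → x = (1.9202, -1.1810)

1 0.5569 1->0
2 1.7578 0->2
final: 2 1.9202 -1.1810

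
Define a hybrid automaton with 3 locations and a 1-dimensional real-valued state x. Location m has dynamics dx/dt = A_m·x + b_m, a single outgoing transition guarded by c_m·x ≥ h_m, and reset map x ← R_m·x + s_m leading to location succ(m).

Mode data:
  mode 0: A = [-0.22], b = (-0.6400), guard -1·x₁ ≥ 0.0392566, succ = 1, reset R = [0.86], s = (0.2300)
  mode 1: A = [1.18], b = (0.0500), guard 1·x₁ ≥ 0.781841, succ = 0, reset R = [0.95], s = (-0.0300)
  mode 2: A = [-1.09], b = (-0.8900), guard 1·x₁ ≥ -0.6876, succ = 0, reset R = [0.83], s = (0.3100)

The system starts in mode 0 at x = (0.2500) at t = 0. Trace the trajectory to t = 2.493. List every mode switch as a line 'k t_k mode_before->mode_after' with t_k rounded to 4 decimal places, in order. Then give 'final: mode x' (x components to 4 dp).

1 0.4365 0->1
2 1.4870 1->0
final: 0 -0.0063

Mode 0: guard c·x = 0.0393 hit at Δt = 0.4365 (t = 0.4365), x⁻ = (-0.0393) → reset → x⁺ = (0.1962), jump to mode 1
Mode 1: guard c·x = 0.7818 hit at Δt = 1.0505 (t = 1.4870), x⁻ = (0.7818) → reset → x⁺ = (0.7127), jump to mode 0
Mode 0: flow for 1.0060 to horizon, guard not reached → x = (-0.0063)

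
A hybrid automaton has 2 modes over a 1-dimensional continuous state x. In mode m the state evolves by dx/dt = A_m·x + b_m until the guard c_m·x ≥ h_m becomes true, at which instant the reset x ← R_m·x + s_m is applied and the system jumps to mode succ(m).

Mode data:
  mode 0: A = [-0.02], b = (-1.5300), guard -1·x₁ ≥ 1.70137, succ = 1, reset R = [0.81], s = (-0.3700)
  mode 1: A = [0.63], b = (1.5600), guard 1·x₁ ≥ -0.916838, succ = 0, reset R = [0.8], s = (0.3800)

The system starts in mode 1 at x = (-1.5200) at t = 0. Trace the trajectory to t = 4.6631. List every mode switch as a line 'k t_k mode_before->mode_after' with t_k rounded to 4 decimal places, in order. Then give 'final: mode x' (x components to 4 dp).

Mode 1: guard c·x = -0.9168 hit at Δt = 0.7763 (t = 0.7763), x⁻ = (-0.9168) → reset → x⁺ = (-0.3535), jump to mode 0
Mode 0: guard c·x = 1.7014 hit at Δt = 0.8930 (t = 1.6693), x⁻ = (-1.7014) → reset → x⁺ = (-1.7481), jump to mode 1
Mode 1: guard c·x = -0.9168 hit at Δt = 1.2089 (t = 2.8782), x⁻ = (-0.9168) → reset → x⁺ = (-0.3535), jump to mode 0
Mode 0: guard c·x = 1.7014 hit at Δt = 0.8930 (t = 3.7712), x⁻ = (-1.7014) → reset → x⁺ = (-1.7481), jump to mode 1
Mode 1: flow for 0.8919 to horizon, guard not reached → x = (-1.1991)

1 0.7763 1->0
2 1.6693 0->1
3 2.8782 1->0
4 3.7712 0->1
final: 1 -1.1991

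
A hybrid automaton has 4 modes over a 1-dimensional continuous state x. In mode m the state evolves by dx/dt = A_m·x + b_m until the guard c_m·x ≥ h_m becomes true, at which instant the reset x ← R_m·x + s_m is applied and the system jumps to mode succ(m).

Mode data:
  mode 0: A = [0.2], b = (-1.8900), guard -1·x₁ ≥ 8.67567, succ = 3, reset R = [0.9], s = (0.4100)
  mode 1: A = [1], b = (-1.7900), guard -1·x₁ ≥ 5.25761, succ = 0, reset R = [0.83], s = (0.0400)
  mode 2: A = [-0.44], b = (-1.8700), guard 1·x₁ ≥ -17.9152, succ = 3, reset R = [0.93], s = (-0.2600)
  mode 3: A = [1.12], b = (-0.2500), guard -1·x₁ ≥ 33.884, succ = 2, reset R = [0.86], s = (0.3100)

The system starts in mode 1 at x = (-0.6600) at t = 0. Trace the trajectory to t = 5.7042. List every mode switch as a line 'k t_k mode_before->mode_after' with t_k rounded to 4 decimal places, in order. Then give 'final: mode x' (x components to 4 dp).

Mode 1: guard c·x = 5.2576 hit at Δt = 1.0566 (t = 1.0566), x⁻ = (-5.2576) → reset → x⁺ = (-4.3238), jump to mode 0
Mode 0: guard c·x = 8.6757 hit at Δt = 1.3728 (t = 2.4294), x⁻ = (-8.6757) → reset → x⁺ = (-7.3981), jump to mode 3
Mode 3: guard c·x = 33.8840 hit at Δt = 1.3380 (t = 3.7674), x⁻ = (-33.8840) → reset → x⁺ = (-28.8302), jump to mode 2
Mode 2: guard c·x = -17.9152 hit at Δt = 1.3343 (t = 5.1017), x⁻ = (-17.9152) → reset → x⁺ = (-16.9211), jump to mode 3
Mode 3: flow for 0.6025 to horizon, guard not reached → x = (-33.4423)

1 1.0566 1->0
2 2.4294 0->3
3 3.7674 3->2
4 5.1017 2->3
final: 3 -33.4423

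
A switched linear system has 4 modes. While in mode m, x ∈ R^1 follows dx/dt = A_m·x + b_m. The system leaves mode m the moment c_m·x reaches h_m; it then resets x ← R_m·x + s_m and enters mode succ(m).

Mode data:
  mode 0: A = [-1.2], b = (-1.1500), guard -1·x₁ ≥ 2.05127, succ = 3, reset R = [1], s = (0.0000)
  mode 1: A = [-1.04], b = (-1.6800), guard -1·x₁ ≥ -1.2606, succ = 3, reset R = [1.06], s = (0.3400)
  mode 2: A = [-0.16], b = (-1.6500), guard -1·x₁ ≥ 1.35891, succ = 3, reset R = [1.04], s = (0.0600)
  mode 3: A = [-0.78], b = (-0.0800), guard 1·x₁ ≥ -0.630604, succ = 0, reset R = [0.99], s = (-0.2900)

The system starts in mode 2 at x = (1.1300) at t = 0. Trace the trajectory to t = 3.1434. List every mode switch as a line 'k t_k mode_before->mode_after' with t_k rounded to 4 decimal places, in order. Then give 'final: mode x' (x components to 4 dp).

Mode 2: guard c·x = 1.3589 hit at Δt = 1.5330 (t = 1.5330), x⁻ = (-1.3589) → reset → x⁺ = (-1.3533), jump to mode 3
Mode 3: guard c·x = -0.6306 hit at Δt = 1.1055 (t = 2.6385), x⁻ = (-0.6306) → reset → x⁺ = (-0.9143), jump to mode 0
Mode 0: flow for 0.5049 to horizon, guard not reached → x = (-0.9343)

1 1.5330 2->3
2 2.6385 3->0
final: 0 -0.9343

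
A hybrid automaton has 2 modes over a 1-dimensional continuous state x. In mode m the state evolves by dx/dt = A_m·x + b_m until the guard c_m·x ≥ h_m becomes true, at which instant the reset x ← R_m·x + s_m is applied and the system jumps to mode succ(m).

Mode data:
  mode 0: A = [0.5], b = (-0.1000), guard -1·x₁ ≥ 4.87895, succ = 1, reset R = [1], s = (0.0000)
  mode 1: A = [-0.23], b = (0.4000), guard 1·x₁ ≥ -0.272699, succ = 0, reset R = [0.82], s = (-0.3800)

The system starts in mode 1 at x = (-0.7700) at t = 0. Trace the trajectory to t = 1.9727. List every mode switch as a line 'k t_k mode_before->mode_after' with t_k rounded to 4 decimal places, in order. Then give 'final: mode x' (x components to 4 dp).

Mode 1: guard c·x = -0.2727 hit at Δt = 0.9604 (t = 0.9604), x⁻ = (-0.2727) → reset → x⁺ = (-0.6036), jump to mode 0
Mode 0: flow for 1.0123 to horizon, guard not reached → x = (-1.1331)

1 0.9604 1->0
final: 0 -1.1331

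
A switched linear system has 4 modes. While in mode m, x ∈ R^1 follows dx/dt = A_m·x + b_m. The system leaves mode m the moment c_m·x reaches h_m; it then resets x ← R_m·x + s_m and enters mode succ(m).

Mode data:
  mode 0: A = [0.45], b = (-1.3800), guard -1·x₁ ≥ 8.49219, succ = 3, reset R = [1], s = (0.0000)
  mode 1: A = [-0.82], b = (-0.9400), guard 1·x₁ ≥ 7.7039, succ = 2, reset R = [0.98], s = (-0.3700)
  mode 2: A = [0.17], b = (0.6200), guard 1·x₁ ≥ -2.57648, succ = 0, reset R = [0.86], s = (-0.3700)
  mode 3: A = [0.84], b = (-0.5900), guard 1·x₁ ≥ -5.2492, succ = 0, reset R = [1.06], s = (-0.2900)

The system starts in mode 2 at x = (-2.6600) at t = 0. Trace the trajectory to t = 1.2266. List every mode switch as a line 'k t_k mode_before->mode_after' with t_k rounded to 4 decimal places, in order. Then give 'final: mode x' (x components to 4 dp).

Mode 2: guard c·x = -2.5765 hit at Δt = 0.4778 (t = 0.4778), x⁻ = (-2.5765) → reset → x⁺ = (-2.5858), jump to mode 0
Mode 0: flow for 0.7488 to horizon, guard not reached → x = (-4.8506)

1 0.4778 2->0
final: 0 -4.8506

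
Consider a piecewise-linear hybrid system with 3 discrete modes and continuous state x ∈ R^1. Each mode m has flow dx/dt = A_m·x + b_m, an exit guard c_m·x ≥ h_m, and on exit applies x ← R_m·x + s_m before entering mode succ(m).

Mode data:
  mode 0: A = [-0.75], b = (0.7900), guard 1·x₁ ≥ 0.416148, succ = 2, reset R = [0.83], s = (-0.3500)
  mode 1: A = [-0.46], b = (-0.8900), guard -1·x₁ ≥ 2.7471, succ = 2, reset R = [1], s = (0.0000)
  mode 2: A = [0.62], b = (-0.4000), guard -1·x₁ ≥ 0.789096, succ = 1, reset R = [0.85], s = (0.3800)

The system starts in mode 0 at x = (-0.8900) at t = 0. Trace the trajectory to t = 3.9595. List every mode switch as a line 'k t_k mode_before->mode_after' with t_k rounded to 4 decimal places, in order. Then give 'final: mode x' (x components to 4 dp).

Mode 0: guard c·x = 0.4161 hit at Δt = 1.4868 (t = 1.4868), x⁻ = (0.4161) → reset → x⁺ = (-0.0046), jump to mode 2
Mode 2: guard c·x = 0.7891 hit at Δt = 1.2771 (t = 2.7639), x⁻ = (-0.7891) → reset → x⁺ = (-0.2907), jump to mode 1
Mode 1: flow for 1.1956 to horizon, guard not reached → x = (-0.9862)

1 1.4868 0->2
2 2.7639 2->1
final: 1 -0.9862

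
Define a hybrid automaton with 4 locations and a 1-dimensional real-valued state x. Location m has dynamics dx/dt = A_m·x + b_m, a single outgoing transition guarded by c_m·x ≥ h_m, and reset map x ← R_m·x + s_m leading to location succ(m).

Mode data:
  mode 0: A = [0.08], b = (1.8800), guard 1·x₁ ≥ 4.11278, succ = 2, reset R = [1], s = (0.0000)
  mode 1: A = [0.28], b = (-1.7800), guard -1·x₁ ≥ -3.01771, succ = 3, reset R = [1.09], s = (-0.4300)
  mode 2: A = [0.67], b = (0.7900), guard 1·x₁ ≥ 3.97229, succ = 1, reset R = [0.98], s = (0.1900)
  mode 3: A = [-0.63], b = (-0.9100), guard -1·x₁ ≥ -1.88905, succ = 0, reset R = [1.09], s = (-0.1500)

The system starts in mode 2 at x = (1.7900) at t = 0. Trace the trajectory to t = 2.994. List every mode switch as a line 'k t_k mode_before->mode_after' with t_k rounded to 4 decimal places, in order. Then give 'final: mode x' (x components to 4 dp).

Mode 2: guard c·x = 3.9723 hit at Δt = 0.8224 (t = 0.8224), x⁻ = (3.9723) → reset → x⁺ = (4.0828), jump to mode 1
Mode 1: guard c·x = -3.0177 hit at Δt = 1.3719 (t = 2.1943), x⁻ = (3.0177) → reset → x⁺ = (2.8593), jump to mode 3
Mode 3: guard c·x = -1.8890 hit at Δt = 0.4055 (t = 2.5998), x⁻ = (1.8891) → reset → x⁺ = (1.9091), jump to mode 0
Mode 0: flow for 0.3942 to horizon, guard not reached → x = (2.7232)

1 0.8224 2->1
2 2.1943 1->3
3 2.5998 3->0
final: 0 2.7232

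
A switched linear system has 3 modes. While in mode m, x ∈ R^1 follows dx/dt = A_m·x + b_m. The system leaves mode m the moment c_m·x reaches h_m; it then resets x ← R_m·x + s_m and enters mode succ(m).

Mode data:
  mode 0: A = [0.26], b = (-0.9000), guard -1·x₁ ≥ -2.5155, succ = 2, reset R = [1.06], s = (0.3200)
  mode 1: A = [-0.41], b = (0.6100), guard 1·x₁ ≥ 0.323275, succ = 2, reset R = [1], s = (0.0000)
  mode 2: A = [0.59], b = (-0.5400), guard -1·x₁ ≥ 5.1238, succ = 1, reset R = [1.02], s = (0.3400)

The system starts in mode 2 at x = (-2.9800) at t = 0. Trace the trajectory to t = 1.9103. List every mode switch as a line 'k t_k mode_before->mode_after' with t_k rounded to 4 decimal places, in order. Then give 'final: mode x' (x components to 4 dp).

1 0.7432 2->1
final: 1 -2.4622

Mode 2: guard c·x = 5.1238 hit at Δt = 0.7432 (t = 0.7432), x⁻ = (-5.1238) → reset → x⁺ = (-4.8863), jump to mode 1
Mode 1: flow for 1.1671 to horizon, guard not reached → x = (-2.4622)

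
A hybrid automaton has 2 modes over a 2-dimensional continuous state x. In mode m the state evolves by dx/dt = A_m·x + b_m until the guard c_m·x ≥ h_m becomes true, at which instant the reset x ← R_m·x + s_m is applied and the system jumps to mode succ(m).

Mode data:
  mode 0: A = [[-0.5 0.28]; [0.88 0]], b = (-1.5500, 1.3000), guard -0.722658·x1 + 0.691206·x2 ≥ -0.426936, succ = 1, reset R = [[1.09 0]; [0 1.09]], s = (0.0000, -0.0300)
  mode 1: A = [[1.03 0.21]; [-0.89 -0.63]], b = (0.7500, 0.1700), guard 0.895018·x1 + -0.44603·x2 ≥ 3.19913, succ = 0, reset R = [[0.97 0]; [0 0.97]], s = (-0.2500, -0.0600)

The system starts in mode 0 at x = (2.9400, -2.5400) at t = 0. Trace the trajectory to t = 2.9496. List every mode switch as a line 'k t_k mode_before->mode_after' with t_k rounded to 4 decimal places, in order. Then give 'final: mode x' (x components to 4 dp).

Mode 0: guard c·x = -0.4269 hit at Δt = 0.9123 (t = 0.9123), x⁻ = (0.5104, -0.0841) → reset → x⁺ = (0.5563, -0.1216), jump to mode 1
Mode 1: guard c·x = 3.1991 hit at Δt = 1.0802 (t = 1.9925), x⁻ = (3.0134, -1.1257) → reset → x⁺ = (2.6730, -1.1519), jump to mode 0
Mode 0: guard c·x = -0.4269 hit at Δt = 0.5960 (t = 2.5885), x⁻ = (1.1608, 0.5960) → reset → x⁺ = (1.2653, 0.6196), jump to mode 1
Mode 1: flow for 0.3611 to horizon, guard not reached → x = (2.1972, 0.0530)

1 0.9123 0->1
2 1.9925 1->0
3 2.5885 0->1
final: 1 2.1972 0.0530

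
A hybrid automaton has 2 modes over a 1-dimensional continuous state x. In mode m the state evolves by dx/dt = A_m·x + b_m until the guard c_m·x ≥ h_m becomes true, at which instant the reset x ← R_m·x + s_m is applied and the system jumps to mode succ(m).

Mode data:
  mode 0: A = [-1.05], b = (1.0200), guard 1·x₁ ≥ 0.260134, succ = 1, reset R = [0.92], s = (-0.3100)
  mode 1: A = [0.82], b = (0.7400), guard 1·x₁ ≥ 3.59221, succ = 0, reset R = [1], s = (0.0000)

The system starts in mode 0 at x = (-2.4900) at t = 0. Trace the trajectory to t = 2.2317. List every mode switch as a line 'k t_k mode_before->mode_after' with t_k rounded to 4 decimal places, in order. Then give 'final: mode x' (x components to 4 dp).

Mode 0: guard c·x = 0.2601 hit at Δt = 1.5070 (t = 1.5070), x⁻ = (0.2601) → reset → x⁺ = (-0.0707), jump to mode 1
Mode 1: flow for 0.7247 to horizon, guard not reached → x = (0.6044)

1 1.5070 0->1
final: 1 0.6044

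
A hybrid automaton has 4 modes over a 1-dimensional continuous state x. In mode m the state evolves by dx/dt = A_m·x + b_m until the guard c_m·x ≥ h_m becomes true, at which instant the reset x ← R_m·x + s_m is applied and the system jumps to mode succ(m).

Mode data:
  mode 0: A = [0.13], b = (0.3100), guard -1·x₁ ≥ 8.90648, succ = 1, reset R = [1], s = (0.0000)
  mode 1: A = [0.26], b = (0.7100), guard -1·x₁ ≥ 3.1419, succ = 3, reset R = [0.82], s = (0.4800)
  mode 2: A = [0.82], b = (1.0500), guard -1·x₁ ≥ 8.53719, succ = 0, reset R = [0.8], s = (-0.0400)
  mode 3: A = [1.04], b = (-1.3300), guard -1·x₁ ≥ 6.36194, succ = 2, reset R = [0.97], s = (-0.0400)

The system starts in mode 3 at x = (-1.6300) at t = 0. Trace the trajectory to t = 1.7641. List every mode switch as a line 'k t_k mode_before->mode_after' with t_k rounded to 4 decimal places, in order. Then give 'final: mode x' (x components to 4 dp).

Mode 3: guard c·x = 6.3619 hit at Δt = 0.9286 (t = 0.9286), x⁻ = (-6.3619) → reset → x⁺ = (-6.2111), jump to mode 2
Mode 2: guard c·x = 8.5372 hit at Δt = 0.4713 (t = 1.3999), x⁻ = (-8.5372) → reset → x⁺ = (-6.8698), jump to mode 0
Mode 0: flow for 0.3642 to horizon, guard not reached → x = (-7.0872)

1 0.9286 3->2
2 1.3999 2->0
final: 0 -7.0872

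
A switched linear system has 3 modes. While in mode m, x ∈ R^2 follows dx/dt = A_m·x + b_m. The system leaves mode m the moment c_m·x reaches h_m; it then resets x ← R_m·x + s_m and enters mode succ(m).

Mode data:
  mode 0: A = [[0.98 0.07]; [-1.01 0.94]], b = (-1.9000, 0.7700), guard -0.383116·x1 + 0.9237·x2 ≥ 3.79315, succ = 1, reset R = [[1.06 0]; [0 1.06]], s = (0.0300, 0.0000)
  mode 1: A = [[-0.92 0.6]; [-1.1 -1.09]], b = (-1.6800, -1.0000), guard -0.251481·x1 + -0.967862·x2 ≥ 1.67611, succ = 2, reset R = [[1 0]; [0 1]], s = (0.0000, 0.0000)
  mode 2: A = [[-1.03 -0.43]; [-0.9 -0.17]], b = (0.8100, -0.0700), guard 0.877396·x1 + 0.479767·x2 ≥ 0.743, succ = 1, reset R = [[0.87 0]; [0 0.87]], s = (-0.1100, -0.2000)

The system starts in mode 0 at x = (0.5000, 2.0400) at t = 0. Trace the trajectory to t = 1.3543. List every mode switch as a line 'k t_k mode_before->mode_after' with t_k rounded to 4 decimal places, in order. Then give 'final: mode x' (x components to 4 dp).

Mode 0: guard c·x = 3.7931 hit at Δt = 0.5612 (t = 0.5612), x⁻ = (-0.4094, 3.9367) → reset → x⁺ = (-0.4040, 4.1728), jump to mode 1
Mode 1: flow for 0.7931 to horizon, guard not reached → x = (-0.3267, 1.3734)

1 0.5612 0->1
final: 1 -0.3267 1.3734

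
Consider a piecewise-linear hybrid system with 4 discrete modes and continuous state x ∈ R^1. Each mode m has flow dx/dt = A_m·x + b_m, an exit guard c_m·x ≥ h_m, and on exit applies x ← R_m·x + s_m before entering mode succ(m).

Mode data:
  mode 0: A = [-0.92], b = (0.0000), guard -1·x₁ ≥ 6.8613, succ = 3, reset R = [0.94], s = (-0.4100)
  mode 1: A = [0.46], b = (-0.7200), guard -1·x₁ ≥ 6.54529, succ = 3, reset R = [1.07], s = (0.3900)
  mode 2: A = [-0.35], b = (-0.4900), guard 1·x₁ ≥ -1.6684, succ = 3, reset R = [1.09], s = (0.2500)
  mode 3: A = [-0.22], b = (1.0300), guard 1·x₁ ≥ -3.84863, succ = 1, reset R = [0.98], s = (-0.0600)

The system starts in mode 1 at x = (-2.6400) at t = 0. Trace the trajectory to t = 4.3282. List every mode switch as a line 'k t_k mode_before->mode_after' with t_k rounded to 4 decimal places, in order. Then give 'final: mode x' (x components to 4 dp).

Mode 1: guard c·x = 6.5453 hit at Δt = 1.4279 (t = 1.4279), x⁻ = (-6.5453) → reset → x⁺ = (-6.6135), jump to mode 3
Mode 3: guard c·x = -3.8486 hit at Δt = 1.2761 (t = 2.7040), x⁻ = (-3.8486) → reset → x⁺ = (-3.8317), jump to mode 1
Mode 1: guard c·x = 6.5453 hit at Δt = 0.8855 (t = 3.5895), x⁻ = (-6.5453) → reset → x⁺ = (-6.6135), jump to mode 3
Mode 3: flow for 0.7387 to horizon, guard not reached → x = (-4.9193)

1 1.4279 1->3
2 2.7040 3->1
3 3.5895 1->3
final: 3 -4.9193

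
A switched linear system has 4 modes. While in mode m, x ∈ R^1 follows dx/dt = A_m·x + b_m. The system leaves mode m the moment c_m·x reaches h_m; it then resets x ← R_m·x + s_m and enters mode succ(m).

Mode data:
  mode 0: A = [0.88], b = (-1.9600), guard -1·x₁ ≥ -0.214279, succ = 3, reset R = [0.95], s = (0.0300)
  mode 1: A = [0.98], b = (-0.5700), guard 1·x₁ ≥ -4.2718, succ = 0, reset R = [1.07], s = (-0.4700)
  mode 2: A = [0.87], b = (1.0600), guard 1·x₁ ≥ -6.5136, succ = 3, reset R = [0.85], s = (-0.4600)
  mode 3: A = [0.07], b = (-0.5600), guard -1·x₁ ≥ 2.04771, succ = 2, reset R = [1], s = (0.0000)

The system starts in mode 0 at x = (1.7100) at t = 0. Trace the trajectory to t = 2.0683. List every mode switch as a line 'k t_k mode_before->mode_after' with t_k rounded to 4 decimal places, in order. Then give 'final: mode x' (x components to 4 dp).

Mode 0: guard c·x = -0.2143 hit at Δt = 1.5441 (t = 1.5441), x⁻ = (0.2143) → reset → x⁺ = (0.2336), jump to mode 3
Mode 3: flow for 0.5242 to horizon, guard not reached → x = (-0.0567)

1 1.5441 0->3
final: 3 -0.0567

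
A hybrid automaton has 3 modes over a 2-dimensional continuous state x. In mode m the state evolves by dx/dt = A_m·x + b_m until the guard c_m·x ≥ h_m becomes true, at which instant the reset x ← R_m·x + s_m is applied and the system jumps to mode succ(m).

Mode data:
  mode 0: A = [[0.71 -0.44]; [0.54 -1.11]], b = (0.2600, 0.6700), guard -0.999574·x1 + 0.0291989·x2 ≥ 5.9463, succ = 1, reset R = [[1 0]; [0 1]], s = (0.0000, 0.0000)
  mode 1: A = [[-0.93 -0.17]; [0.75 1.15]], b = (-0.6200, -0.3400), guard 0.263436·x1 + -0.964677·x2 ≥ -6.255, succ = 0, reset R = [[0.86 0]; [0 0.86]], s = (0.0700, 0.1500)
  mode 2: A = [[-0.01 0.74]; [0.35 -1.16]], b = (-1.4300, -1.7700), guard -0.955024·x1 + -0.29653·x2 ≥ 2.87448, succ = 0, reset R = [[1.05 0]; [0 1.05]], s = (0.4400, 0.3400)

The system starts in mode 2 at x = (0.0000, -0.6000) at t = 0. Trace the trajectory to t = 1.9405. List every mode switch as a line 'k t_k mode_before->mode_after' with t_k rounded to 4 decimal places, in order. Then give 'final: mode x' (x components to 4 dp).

Mode 2: guard c·x = 2.8745 hit at Δt = 1.1192 (t = 1.1192), x⁻ = (-2.5152, -1.5932) → reset → x⁺ = (-2.2009, -1.3328), jump to mode 0
Mode 0: flow for 0.8213 to horizon, guard not reached → x = (-3.1144, -0.9518)

1 1.1192 2->0
final: 0 -3.1144 -0.9518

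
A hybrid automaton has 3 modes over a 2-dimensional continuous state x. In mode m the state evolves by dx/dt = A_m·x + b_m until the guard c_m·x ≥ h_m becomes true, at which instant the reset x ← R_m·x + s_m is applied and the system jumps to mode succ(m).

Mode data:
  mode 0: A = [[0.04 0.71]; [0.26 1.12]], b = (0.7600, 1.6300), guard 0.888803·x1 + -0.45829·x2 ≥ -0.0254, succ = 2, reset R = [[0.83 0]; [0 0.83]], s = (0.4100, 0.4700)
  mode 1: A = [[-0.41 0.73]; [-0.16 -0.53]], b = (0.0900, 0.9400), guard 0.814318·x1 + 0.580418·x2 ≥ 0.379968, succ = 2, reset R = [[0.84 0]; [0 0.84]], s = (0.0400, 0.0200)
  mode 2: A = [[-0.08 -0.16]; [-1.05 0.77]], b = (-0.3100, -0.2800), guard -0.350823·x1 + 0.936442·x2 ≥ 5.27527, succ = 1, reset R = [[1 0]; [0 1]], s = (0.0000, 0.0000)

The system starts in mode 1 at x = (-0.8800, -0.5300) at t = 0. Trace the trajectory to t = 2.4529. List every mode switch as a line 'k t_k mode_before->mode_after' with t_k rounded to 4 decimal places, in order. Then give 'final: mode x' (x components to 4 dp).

1 1.4976 1->2
final: 2 -0.4862 1.4382

Mode 1: guard c·x = 0.3800 hit at Δt = 1.4976 (t = 1.4976), x⁻ = (-0.1172, 0.8191) → reset → x⁺ = (-0.0585, 0.7081), jump to mode 2
Mode 2: flow for 0.9553 to horizon, guard not reached → x = (-0.4862, 1.4382)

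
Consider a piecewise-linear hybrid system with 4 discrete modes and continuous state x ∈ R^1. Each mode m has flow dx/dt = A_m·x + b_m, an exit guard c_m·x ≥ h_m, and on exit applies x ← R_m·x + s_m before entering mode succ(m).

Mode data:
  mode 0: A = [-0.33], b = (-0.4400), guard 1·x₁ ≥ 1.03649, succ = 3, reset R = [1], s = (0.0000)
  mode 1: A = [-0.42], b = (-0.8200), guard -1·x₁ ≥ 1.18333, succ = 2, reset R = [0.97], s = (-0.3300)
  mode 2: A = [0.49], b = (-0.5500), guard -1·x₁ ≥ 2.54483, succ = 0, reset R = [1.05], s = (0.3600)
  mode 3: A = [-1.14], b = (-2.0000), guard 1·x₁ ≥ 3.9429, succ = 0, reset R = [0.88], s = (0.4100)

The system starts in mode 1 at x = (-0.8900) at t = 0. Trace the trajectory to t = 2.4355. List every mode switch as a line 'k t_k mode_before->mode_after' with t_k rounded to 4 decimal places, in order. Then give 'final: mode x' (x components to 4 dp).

Mode 1: guard c·x = 1.1833 hit at Δt = 0.7693 (t = 0.7693), x⁻ = (-1.1833) → reset → x⁺ = (-1.4778), jump to mode 2
Mode 2: guard c·x = 2.5448 hit at Δt = 0.7017 (t = 1.4710), x⁻ = (-2.5448) → reset → x⁺ = (-2.3121), jump to mode 0
Mode 0: flow for 0.9645 to horizon, guard not reached → x = (-2.0453)

1 0.7693 1->2
2 1.4710 2->0
final: 0 -2.0453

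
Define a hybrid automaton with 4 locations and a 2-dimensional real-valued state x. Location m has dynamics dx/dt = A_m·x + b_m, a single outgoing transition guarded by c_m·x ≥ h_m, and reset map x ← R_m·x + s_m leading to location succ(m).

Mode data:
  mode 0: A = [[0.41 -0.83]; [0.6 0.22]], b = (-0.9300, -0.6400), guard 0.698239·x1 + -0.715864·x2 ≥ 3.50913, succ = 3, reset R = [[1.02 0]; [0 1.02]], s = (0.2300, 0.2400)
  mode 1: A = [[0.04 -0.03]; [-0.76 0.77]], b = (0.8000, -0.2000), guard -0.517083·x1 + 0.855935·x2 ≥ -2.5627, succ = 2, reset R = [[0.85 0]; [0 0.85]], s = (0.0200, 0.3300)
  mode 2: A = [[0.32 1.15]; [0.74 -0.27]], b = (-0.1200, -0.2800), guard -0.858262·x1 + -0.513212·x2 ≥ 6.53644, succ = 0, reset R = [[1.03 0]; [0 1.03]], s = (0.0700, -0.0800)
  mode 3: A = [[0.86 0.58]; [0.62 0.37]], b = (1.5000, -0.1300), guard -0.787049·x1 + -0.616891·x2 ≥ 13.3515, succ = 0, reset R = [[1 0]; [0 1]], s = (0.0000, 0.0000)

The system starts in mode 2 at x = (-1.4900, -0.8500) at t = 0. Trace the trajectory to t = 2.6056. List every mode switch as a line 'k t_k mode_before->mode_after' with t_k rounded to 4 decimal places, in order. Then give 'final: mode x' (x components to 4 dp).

Mode 2: guard c·x = 6.5364 hit at Δt = 1.2406 (t = 1.2406), x⁻ = (-5.5757, -3.4118) → reset → x⁺ = (-5.6730, -3.5942), jump to mode 0
Mode 0: guard c·x = 3.5091 hit at Δt = 0.9787 (t = 2.2193), x⁻ = (-3.7029, -8.5136) → reset → x⁺ = (-3.5469, -8.4439), jump to mode 3
Mode 3: flow for 0.3863 to horizon, guard not reached → x = (-6.8071, -11.0825)

1 1.2406 2->0
2 2.2193 0->3
final: 3 -6.8071 -11.0825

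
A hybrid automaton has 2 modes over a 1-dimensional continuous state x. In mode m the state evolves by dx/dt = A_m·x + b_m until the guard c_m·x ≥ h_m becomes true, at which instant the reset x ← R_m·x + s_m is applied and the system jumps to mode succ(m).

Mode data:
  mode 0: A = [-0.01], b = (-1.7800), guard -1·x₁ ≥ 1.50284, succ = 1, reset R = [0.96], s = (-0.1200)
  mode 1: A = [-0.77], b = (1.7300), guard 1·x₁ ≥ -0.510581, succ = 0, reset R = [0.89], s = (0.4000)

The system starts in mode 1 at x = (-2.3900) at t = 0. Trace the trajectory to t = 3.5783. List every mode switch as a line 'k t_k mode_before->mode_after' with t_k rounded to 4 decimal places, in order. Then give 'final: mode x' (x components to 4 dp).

1 0.6750 1->0
2 1.4923 0->1
3 1.9121 1->0
4 2.7294 0->1
5 3.1492 1->0
final: 0 -0.8164

Mode 1: guard c·x = -0.5106 hit at Δt = 0.6750 (t = 0.6750), x⁻ = (-0.5106) → reset → x⁺ = (-0.0544), jump to mode 0
Mode 0: guard c·x = 1.5028 hit at Δt = 0.8173 (t = 1.4923), x⁻ = (-1.5028) → reset → x⁺ = (-1.5627), jump to mode 1
Mode 1: guard c·x = -0.5106 hit at Δt = 0.4198 (t = 1.9121), x⁻ = (-0.5106) → reset → x⁺ = (-0.0544), jump to mode 0
Mode 0: guard c·x = 1.5028 hit at Δt = 0.8173 (t = 2.7294), x⁻ = (-1.5028) → reset → x⁺ = (-1.5627), jump to mode 1
Mode 1: guard c·x = -0.5106 hit at Δt = 0.4198 (t = 3.1492), x⁻ = (-0.5106) → reset → x⁺ = (-0.0544), jump to mode 0
Mode 0: flow for 0.4291 to horizon, guard not reached → x = (-0.8164)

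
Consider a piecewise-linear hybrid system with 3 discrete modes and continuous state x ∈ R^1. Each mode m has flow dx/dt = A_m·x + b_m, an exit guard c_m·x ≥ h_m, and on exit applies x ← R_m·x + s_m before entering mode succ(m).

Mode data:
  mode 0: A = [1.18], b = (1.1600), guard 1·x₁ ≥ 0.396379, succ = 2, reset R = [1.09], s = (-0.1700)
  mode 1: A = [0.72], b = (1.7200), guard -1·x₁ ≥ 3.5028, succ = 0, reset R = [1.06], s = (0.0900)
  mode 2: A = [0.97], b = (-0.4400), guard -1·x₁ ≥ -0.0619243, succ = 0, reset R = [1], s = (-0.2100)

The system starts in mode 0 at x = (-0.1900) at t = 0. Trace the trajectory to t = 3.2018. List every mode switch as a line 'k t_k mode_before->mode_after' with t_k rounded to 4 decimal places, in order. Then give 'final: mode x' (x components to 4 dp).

Mode 0: guard c·x = 0.3964 hit at Δt = 0.4691 (t = 0.4691), x⁻ = (0.3964) → reset → x⁺ = (0.2621), jump to mode 2
Mode 2: guard c·x = -0.0619 hit at Δt = 0.7374 (t = 1.2065), x⁻ = (0.0619) → reset → x⁺ = (-0.1481), jump to mode 0
Mode 0: guard c·x = 0.3964 hit at Δt = 0.4254 (t = 1.6319), x⁻ = (0.3964) → reset → x⁺ = (0.2621), jump to mode 2
Mode 2: guard c·x = -0.0619 hit at Δt = 0.7374 (t = 2.3693), x⁻ = (0.0619) → reset → x⁺ = (-0.1481), jump to mode 0
Mode 0: guard c·x = 0.3964 hit at Δt = 0.4254 (t = 2.7948), x⁻ = (0.3964) → reset → x⁺ = (0.2621), jump to mode 2
Mode 2: flow for 0.4070 to horizon, guard not reached → x = (0.1693)

1 0.4691 0->2
2 1.2065 2->0
3 1.6319 0->2
4 2.3693 2->0
5 2.7948 0->2
final: 2 0.1693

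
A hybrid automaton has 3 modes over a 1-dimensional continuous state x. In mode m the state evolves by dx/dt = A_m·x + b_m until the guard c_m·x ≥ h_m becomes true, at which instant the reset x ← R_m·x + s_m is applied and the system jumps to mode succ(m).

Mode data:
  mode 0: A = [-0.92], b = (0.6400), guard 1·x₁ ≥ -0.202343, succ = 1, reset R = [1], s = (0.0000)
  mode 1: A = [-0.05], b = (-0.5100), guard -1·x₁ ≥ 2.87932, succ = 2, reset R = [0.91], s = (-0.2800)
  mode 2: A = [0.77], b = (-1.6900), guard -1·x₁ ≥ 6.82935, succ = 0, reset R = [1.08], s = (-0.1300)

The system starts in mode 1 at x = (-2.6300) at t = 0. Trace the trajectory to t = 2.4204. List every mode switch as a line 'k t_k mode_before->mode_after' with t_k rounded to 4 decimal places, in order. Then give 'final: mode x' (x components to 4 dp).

1 0.6698 1->2
2 1.4122 2->0
final: 0 -2.5482

Mode 1: guard c·x = 2.8793 hit at Δt = 0.6698 (t = 0.6698), x⁻ = (-2.8793) → reset → x⁺ = (-2.9002), jump to mode 2
Mode 2: guard c·x = 6.8293 hit at Δt = 0.7424 (t = 1.4122), x⁻ = (-6.8293) → reset → x⁺ = (-7.5057), jump to mode 0
Mode 0: flow for 1.0082 to horizon, guard not reached → x = (-2.5482)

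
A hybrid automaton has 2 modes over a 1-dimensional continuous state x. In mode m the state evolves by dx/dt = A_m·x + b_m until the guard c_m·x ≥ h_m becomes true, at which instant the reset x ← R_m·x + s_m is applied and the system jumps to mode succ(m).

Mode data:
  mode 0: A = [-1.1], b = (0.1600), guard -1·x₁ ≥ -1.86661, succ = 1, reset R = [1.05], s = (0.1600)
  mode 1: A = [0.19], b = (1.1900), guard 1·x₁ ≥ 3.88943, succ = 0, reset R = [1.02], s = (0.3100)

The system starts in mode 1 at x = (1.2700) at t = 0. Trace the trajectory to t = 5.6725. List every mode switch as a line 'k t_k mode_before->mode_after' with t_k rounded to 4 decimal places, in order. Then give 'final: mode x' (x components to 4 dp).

1 1.5706 1->0
2 2.3667 0->1
3 3.3747 1->0
4 4.1708 0->1
5 5.1787 1->0
final: 0 2.5456

Mode 1: guard c·x = 3.8894 hit at Δt = 1.5706 (t = 1.5706), x⁻ = (3.8894) → reset → x⁺ = (4.2772), jump to mode 0
Mode 0: guard c·x = -1.8666 hit at Δt = 0.7961 (t = 2.3667), x⁻ = (1.8666) → reset → x⁺ = (2.1199), jump to mode 1
Mode 1: guard c·x = 3.8894 hit at Δt = 1.0080 (t = 3.3747), x⁻ = (3.8894) → reset → x⁺ = (4.2772), jump to mode 0
Mode 0: guard c·x = -1.8666 hit at Δt = 0.7961 (t = 4.1708), x⁻ = (1.8666) → reset → x⁺ = (2.1199), jump to mode 1
Mode 1: guard c·x = 3.8894 hit at Δt = 1.0080 (t = 5.1787), x⁻ = (3.8894) → reset → x⁺ = (4.2772), jump to mode 0
Mode 0: flow for 0.4938 to horizon, guard not reached → x = (2.5456)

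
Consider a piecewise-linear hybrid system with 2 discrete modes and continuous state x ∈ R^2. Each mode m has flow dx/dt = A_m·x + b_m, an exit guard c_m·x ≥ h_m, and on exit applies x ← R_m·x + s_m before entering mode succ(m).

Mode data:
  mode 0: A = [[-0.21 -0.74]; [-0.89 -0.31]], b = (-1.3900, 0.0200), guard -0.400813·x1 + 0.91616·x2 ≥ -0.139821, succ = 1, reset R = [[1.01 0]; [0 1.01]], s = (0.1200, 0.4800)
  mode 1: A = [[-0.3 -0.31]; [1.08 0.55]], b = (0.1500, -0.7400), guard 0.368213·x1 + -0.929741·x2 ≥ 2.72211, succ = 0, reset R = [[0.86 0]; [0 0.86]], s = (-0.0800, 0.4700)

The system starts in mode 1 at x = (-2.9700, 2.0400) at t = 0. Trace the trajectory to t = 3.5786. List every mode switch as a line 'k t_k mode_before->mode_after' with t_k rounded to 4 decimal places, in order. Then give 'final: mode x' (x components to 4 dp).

Mode 1: guard c·x = 2.7221 hit at Δt = 1.5466 (t = 1.5466), x⁻ = (-1.3903, -3.4784) → reset → x⁺ = (-1.2756, -2.5214), jump to mode 0
Mode 0: guard c·x = -0.1398 hit at Δt = 1.1928 (t = 2.7394), x⁻ = (-1.2699, -0.7082) → reset → x⁺ = (-1.1626, -0.2353), jump to mode 1
Mode 1: flow for 0.8392 to horizon, guard not reached → x = (-0.5105, -2.1877)

1 1.5466 1->0
2 2.7394 0->1
final: 1 -0.5105 -2.1877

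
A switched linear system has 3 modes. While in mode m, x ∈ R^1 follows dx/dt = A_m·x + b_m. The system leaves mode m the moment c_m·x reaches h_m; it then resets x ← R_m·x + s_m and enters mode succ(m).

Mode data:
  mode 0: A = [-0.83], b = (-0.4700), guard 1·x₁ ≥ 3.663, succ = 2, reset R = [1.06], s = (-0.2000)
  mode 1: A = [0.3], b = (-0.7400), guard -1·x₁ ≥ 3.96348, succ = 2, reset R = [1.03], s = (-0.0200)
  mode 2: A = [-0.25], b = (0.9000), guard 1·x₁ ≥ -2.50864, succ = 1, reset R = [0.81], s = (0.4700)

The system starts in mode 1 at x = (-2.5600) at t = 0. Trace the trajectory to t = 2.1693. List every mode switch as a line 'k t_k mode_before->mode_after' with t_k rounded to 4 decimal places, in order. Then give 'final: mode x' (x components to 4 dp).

Mode 1: guard c·x = 3.9635 hit at Δt = 0.8208 (t = 0.8208), x⁻ = (-3.9635) → reset → x⁺ = (-4.1024), jump to mode 2
Mode 2: guard c·x = -2.5086 hit at Δt = 0.9273 (t = 1.7481), x⁻ = (-2.5086) → reset → x⁺ = (-1.5620), jump to mode 1
Mode 1: flow for 0.4212 to horizon, guard not reached → x = (-2.1046)

1 0.8208 1->2
2 1.7481 2->1
final: 1 -2.1046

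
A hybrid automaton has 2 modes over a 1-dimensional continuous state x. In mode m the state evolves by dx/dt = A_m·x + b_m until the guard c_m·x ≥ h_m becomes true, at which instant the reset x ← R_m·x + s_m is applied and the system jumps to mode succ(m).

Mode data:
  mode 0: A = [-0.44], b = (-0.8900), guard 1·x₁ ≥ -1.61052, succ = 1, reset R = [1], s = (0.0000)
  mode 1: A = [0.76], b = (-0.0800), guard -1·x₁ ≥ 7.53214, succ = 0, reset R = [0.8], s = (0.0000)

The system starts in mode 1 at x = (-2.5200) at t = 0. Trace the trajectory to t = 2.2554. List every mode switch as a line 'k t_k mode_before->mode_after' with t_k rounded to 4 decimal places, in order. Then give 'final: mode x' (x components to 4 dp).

Mode 1: guard c·x = 7.5321 hit at Δt = 1.4051 (t = 1.4051), x⁻ = (-7.5321) → reset → x⁺ = (-6.0257), jump to mode 0
Mode 0: flow for 0.8503 to horizon, guard not reached → x = (-4.7763)

1 1.4051 1->0
final: 0 -4.7763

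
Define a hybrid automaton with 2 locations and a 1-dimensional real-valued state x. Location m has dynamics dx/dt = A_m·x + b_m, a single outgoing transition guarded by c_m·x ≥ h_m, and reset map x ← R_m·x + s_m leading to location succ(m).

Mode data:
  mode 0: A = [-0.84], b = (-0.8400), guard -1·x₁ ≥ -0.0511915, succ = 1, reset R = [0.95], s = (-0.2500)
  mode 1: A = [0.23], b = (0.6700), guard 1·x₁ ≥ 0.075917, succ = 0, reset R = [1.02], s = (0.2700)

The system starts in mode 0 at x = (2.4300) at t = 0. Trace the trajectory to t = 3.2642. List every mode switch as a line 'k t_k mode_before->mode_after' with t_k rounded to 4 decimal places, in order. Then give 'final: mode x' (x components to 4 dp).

1 1.4079 0->1
2 1.8312 1->0
3 2.1268 0->1
4 2.5501 1->0
5 2.8456 0->1
final: 1 0.0727

Mode 0: guard c·x = -0.0512 hit at Δt = 1.4079 (t = 1.4079), x⁻ = (0.0512) → reset → x⁺ = (-0.2014), jump to mode 1
Mode 1: guard c·x = 0.0759 hit at Δt = 0.4233 (t = 1.8312), x⁻ = (0.0759) → reset → x⁺ = (0.3474), jump to mode 0
Mode 0: guard c·x = -0.0512 hit at Δt = 0.2956 (t = 2.1268), x⁻ = (0.0512) → reset → x⁺ = (-0.2014), jump to mode 1
Mode 1: guard c·x = 0.0759 hit at Δt = 0.4233 (t = 2.5501), x⁻ = (0.0759) → reset → x⁺ = (0.3474), jump to mode 0
Mode 0: guard c·x = -0.0512 hit at Δt = 0.2956 (t = 2.8456), x⁻ = (0.0512) → reset → x⁺ = (-0.2014), jump to mode 1
Mode 1: flow for 0.4186 to horizon, guard not reached → x = (0.0727)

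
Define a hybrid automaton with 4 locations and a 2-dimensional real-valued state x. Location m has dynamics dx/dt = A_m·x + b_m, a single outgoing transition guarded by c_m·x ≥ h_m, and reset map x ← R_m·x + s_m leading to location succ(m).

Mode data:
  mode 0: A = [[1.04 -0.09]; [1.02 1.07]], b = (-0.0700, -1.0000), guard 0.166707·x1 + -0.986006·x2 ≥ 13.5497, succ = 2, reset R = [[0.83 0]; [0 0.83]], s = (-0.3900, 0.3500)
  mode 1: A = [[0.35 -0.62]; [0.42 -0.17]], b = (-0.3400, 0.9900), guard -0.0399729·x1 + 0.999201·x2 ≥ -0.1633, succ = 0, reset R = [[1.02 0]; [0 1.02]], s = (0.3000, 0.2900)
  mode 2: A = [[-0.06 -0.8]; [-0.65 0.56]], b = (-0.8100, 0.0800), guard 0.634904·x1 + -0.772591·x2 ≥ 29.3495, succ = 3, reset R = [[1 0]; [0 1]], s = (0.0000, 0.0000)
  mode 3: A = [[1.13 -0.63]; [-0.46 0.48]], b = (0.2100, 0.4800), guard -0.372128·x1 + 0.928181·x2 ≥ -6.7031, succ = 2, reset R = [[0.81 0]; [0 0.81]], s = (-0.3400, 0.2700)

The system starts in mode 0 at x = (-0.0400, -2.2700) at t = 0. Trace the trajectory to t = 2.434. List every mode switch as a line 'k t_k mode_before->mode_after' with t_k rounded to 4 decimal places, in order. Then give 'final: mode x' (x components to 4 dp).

1 1.4517 0->2
final: 2 11.9335 -23.0567

Mode 0: guard c·x = 13.5497 hit at Δt = 1.4517 (t = 1.4517), x⁻ = (1.2122, -13.5371) → reset → x⁺ = (0.6161, -10.8858), jump to mode 2
Mode 2: flow for 0.9823 to horizon, guard not reached → x = (11.9335, -23.0567)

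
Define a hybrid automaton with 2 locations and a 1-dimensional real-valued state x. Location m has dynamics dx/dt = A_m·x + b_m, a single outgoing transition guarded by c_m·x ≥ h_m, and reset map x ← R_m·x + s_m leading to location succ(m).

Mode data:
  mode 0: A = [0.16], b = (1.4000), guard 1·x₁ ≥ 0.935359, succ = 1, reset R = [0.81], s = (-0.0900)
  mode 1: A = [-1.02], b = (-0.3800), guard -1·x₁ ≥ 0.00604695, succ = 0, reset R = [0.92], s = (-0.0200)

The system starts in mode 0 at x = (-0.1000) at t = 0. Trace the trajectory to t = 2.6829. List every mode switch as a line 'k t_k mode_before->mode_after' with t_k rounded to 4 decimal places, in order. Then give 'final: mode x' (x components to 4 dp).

Mode 0: guard c·x = 0.9354 hit at Δt = 0.7066 (t = 0.7066), x⁻ = (0.9354) → reset → x⁺ = (0.6676), jump to mode 1
Mode 1: guard c·x = 0.0060 hit at Δt = 1.0227 (t = 1.7293), x⁻ = (-0.0060) → reset → x⁺ = (-0.0256), jump to mode 0
Mode 0: guard c·x = 0.9354 hit at Δt = 0.6530 (t = 2.3823), x⁻ = (0.9354) → reset → x⁺ = (0.6676), jump to mode 1
Mode 1: flow for 0.3006 to horizon, guard not reached → x = (0.3930)

1 0.7066 0->1
2 1.7293 1->0
3 2.3823 0->1
final: 1 0.3930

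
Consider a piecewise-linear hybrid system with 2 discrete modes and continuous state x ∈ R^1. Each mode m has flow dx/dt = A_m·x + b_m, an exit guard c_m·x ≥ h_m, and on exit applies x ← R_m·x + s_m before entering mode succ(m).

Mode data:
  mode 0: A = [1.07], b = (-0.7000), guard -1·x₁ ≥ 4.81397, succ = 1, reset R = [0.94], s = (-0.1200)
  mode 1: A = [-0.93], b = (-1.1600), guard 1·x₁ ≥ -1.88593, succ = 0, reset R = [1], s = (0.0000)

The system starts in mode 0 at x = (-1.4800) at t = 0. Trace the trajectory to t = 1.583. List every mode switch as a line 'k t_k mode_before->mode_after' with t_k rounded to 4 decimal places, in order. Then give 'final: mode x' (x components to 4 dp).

1 0.8793 0->1
final: 1 -3.0133

Mode 0: guard c·x = 4.8140 hit at Δt = 0.8793 (t = 0.8793), x⁻ = (-4.8140) → reset → x⁺ = (-4.6451), jump to mode 1
Mode 1: flow for 0.7037 to horizon, guard not reached → x = (-3.0133)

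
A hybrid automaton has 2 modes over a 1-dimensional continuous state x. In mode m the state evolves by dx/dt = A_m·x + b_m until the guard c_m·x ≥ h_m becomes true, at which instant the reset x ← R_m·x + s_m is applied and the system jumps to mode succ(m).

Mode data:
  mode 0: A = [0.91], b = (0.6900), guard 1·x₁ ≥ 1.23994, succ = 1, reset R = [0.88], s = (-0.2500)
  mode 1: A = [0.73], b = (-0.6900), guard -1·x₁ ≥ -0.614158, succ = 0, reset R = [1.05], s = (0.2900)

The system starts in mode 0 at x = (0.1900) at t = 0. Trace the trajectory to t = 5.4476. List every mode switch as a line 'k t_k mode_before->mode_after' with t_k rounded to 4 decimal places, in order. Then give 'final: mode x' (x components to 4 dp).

1 0.8191 0->1
2 2.4045 1->0
3 2.5865 0->1
4 4.1719 1->0
5 4.3539 0->1
final: 1 0.7140

Mode 0: guard c·x = 1.2399 hit at Δt = 0.8191 (t = 0.8191), x⁻ = (1.2399) → reset → x⁺ = (0.8411), jump to mode 1
Mode 1: guard c·x = -0.6142 hit at Δt = 1.5854 (t = 2.4045), x⁻ = (0.6142) → reset → x⁺ = (0.9349), jump to mode 0
Mode 0: guard c·x = 1.2399 hit at Δt = 0.1821 (t = 2.5865), x⁻ = (1.2399) → reset → x⁺ = (0.8411), jump to mode 1
Mode 1: guard c·x = -0.6142 hit at Δt = 1.5854 (t = 4.1719), x⁻ = (0.6142) → reset → x⁺ = (0.9349), jump to mode 0
Mode 0: guard c·x = 1.2399 hit at Δt = 0.1821 (t = 4.3539), x⁻ = (1.2399) → reset → x⁺ = (0.8411), jump to mode 1
Mode 1: flow for 1.0937 to horizon, guard not reached → x = (0.7140)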